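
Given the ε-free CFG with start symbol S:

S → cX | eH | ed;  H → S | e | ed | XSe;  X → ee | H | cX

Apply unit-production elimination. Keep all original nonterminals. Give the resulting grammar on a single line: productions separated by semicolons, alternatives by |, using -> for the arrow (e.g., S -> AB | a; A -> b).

Unit productions: H->S, X->H.
Unit pairs (A ⇒* B via units): (H,S), (X,H), (X,S).
S: inherits non-unit rules of {S} → cX | eH | ed.
H: inherits non-unit rules of {H, S} → XSe | cX | e | eH | ed.
X: inherits non-unit rules of {H, S, X} → XSe | cX | e | eH | ed | ee.

S -> cX | eH | ed; H -> e | cX | eH | ed | XSe; X -> e | cX | eH | ed | ee | XSe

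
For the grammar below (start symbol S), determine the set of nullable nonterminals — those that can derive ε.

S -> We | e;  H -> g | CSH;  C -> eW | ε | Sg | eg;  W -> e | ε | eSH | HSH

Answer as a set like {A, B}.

Directly nullable (have an ε-rule): {C, W}.
Not nullable: H, S — each has a terminal in every rule's right-hand side or depends on a non-nullable symbol.

{C, W}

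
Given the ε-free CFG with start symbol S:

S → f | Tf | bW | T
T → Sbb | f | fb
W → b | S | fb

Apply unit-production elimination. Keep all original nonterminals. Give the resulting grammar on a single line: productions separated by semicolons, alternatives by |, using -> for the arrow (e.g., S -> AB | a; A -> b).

Unit productions: S->T, W->S.
Unit pairs (A ⇒* B via units): (S,T), (W,S), (W,T).
S: inherits non-unit rules of {S, T} → Sbb | Tf | bW | f | fb.
T: inherits non-unit rules of {T} → Sbb | f | fb.
W: inherits non-unit rules of {S, T, W} → Sbb | Tf | b | bW | f | fb.

S -> f | Tf | bW | fb | Sbb; T -> f | fb | Sbb; W -> b | f | Tf | bW | fb | Sbb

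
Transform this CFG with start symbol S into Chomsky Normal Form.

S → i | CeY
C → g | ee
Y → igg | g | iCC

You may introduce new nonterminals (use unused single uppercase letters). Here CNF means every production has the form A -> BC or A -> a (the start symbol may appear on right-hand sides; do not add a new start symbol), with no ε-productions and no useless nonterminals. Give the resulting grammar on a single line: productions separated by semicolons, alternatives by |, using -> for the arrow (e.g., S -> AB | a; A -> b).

No ε-productions.
No unit productions to eliminate.
TERM: introduce A -> e, D -> g, B -> i and substitute in every rule of length ≥2.
BIN: S -> CAY becomes S -> CE, E -> AY; Y -> BCC becomes Y -> BF, F -> CC; Y -> BDD becomes Y -> BG, G -> DD.

S -> i | CE; A -> e; B -> i; C -> g | AA; D -> g; E -> AY; F -> CC; G -> DD; Y -> g | BF | BG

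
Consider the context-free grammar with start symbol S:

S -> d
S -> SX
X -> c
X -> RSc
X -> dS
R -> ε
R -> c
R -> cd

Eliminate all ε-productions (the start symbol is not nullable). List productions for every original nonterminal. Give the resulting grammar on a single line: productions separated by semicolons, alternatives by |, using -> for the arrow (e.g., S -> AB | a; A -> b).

S -> d | SX; R -> c | cd; X -> c | Sc | dS | RSc

Nullable set: {R}.
Drop R -> ε.
X -> RSc: R nullable, giving RSc | Sc.
Unchanged (no nullable symbols): S -> SX; S -> d; R -> c; R -> cd; X -> c; X -> dS.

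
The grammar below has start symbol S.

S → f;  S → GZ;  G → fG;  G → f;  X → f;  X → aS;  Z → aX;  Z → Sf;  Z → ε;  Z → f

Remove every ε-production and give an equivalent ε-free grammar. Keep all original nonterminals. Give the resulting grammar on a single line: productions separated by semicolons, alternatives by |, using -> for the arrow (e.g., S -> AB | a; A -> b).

Nullable set: {Z}.
S -> GZ: Z nullable, giving G | GZ.
Drop Z -> ε.
Unchanged (no nullable symbols): S -> f; G -> f; G -> fG; X -> aS; X -> f; Z -> Sf; Z -> aX; Z -> f.

S -> G | f | GZ; G -> f | fG; X -> f | aS; Z -> f | Sf | aX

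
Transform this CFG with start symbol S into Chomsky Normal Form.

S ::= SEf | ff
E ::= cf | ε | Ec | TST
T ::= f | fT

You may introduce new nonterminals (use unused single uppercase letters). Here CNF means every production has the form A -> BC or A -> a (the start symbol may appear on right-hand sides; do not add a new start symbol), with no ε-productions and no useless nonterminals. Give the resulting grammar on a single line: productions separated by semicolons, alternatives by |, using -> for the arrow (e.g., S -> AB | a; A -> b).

Nullable: {E}; after ε-elimination: S -> Sf | ff | SEf; E -> c | Ec | cf | TST; T -> f | fT.
No unit productions to eliminate.
TERM: introduce A -> c, B -> f and substitute in every rule of length ≥2.
BIN: E -> TST becomes E -> TC, C -> ST; S -> SEB becomes S -> SD, D -> EB.

S -> BB | SB | SD; A -> c; B -> f; C -> ST; D -> EB; E -> c | AB | EA | TC; T -> f | BT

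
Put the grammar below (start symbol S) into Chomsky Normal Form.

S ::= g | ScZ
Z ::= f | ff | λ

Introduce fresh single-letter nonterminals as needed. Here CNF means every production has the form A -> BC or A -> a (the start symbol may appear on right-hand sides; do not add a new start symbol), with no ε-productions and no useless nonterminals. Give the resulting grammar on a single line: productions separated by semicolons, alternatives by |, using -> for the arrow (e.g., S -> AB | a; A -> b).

S -> g | SA | SC; A -> c; B -> f; C -> AZ; Z -> f | BB

Nullable: {Z}; after ε-elimination: S -> g | Sc | ScZ; Z -> f | ff.
No unit productions to eliminate.
TERM: introduce A -> c, B -> f and substitute in every rule of length ≥2.
BIN: S -> SAZ becomes S -> SC, C -> AZ.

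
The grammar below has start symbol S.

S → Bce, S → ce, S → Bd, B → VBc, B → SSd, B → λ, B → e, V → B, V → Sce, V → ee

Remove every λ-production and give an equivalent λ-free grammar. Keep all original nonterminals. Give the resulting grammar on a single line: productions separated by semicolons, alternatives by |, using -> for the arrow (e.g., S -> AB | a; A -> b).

S -> d | Bd | ce | Bce; B -> c | e | Bc | Vc | SSd | VBc; V -> B | ee | Sce

Nullable set: {B, V}.
S -> Bce: B nullable, giving Bce | ce.
S -> Bd: B nullable, giving Bd | d.
Drop B -> λ.
B -> VBc: V, B nullable, giving Bc | VBc | Vc | c.
V -> B: B nullable, giving B.
Unchanged (no nullable symbols): S -> ce; B -> SSd; B -> e; V -> Sce; V -> ee.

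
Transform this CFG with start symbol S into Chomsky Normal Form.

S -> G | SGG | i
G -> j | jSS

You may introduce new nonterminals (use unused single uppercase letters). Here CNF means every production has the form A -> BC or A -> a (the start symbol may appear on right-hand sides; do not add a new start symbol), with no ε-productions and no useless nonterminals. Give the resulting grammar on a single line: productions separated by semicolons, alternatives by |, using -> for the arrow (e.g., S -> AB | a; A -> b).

No ε-productions.
After unit-elimination: S -> i | j | SGG | jSS; G -> j | jSS.
TERM: introduce A -> j and substitute in every rule of length ≥2.
BIN: G -> ASS becomes G -> AB, B -> SS; S -> ASS becomes S -> AC, C -> SS; S -> SGG becomes S -> SD, D -> GG.

S -> i | j | AC | SD; A -> j; B -> SS; C -> SS; D -> GG; G -> j | AB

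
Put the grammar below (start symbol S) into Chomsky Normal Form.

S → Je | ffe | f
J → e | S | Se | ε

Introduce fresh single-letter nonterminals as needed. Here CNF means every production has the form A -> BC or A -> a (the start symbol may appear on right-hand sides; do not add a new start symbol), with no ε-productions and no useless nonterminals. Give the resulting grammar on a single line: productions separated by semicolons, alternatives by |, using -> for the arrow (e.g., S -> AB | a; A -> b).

Nullable: {J}; after ε-elimination: S -> e | f | Je | ffe; J -> S | e | Se.
After unit-elimination: S -> e | f | Je | ffe; J -> e | f | Je | Se | ffe.
TERM: introduce A -> e, B -> f and substitute in every rule of length ≥2.
BIN: J -> BBA becomes J -> BC, C -> BA; S -> BBA becomes S -> BD, D -> BA.

S -> e | f | BD | JA; A -> e; B -> f; C -> BA; D -> BA; J -> e | f | BC | JA | SA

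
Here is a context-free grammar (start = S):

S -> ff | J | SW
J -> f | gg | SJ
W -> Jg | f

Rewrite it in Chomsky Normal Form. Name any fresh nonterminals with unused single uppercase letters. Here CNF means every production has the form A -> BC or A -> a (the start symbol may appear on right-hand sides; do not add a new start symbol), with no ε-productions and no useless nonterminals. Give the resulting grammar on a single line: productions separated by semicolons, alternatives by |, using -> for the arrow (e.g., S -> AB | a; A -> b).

No ε-productions.
After unit-elimination: S -> f | SJ | SW | ff | gg; J -> f | SJ | gg; W -> f | Jg.
TERM: introduce B -> f, A -> g and substitute in every rule of length ≥2.

S -> f | AA | BB | SJ | SW; A -> g; B -> f; J -> f | AA | SJ; W -> f | JA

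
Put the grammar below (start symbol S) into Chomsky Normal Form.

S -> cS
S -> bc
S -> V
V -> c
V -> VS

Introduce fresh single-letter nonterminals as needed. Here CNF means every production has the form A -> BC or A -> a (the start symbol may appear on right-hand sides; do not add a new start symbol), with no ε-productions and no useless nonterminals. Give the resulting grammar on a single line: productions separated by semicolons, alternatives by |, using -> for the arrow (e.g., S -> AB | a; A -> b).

S -> c | AB | BS | VS; A -> b; B -> c; V -> c | VS

No ε-productions.
After unit-elimination: S -> c | VS | bc | cS; V -> c | VS.
TERM: introduce A -> b, B -> c and substitute in every rule of length ≥2.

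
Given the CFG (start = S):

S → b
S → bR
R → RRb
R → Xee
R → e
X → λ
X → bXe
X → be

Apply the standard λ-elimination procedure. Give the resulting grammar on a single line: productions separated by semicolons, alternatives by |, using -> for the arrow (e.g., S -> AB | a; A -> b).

Nullable set: {X}.
R -> Xee: X nullable, giving Xee | ee.
Drop X -> λ.
X -> bXe: X nullable, giving bXe | be.
Unchanged (no nullable symbols): S -> b; S -> bR; R -> RRb; R -> e; X -> be.

S -> b | bR; R -> e | ee | RRb | Xee; X -> be | bXe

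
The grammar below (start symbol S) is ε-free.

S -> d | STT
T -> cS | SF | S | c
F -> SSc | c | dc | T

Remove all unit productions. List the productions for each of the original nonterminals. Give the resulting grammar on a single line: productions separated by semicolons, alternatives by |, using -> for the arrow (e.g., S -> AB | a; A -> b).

S -> d | STT; F -> c | d | SF | cS | dc | SSc | STT; T -> c | d | SF | cS | STT

Unit productions: F->T, T->S.
Unit pairs (A ⇒* B via units): (F,S), (F,T), (T,S).
S: inherits non-unit rules of {S} → STT | d.
F: inherits non-unit rules of {F, S, T} → SF | SSc | STT | c | cS | d | dc.
T: inherits non-unit rules of {S, T} → SF | STT | c | cS | d.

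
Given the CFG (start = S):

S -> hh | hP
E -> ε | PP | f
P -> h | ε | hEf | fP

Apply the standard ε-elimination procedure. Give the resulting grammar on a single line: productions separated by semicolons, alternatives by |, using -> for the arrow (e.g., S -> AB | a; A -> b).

Nullable set: {E, P}.
S -> hP: P nullable, giving h | hP.
Drop E -> ε.
E -> PP: P, P nullable, giving P | PP.
Drop P -> ε.
P -> fP: P nullable, giving f | fP.
P -> hEf: E nullable, giving hEf | hf.
Unchanged (no nullable symbols): S -> hh; E -> f; P -> h.

S -> h | hP | hh; E -> P | f | PP; P -> f | h | fP | hf | hEf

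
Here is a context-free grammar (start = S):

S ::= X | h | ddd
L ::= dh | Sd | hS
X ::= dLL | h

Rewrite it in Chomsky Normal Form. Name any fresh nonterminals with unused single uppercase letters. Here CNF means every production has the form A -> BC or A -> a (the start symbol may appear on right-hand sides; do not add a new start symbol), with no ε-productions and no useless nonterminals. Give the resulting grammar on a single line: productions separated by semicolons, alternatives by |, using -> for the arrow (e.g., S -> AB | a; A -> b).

S -> h | AC | AD; A -> d; B -> h; C -> AA; D -> LL; L -> AB | BS | SA

No ε-productions.
After unit-elimination: S -> h | dLL | ddd; L -> Sd | dh | hS; X -> h | dLL.
TERM: introduce A -> d, B -> h and substitute in every rule of length ≥2.
BIN: S -> AAA becomes S -> AC, C -> AA; S -> ALL becomes S -> AD, D -> LL; X -> ALL becomes X -> AE, E -> LL.
Drop unreachable/unproductive: X.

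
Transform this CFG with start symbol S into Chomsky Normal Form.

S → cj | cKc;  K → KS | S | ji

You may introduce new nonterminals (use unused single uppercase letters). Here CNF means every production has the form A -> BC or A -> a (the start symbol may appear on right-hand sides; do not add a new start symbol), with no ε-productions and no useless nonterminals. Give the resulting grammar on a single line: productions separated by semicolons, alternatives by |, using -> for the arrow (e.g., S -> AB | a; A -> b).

S -> AB | AE; A -> c; B -> j; C -> i; D -> KA; E -> KA; K -> AB | AD | BC | KS

No ε-productions.
After unit-elimination: S -> cj | cKc; K -> KS | cj | ji | cKc.
TERM: introduce A -> c, C -> i, B -> j and substitute in every rule of length ≥2.
BIN: K -> AKA becomes K -> AD, D -> KA; S -> AKA becomes S -> AE, E -> KA.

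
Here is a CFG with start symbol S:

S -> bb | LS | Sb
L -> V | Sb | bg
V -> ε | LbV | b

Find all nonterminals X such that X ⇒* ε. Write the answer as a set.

{L, V}

Directly nullable (have an ε-rule): {V}.
L is nullable via L -> V (every symbol on the right is already known nullable).
Not nullable: S — each has a terminal in every rule's right-hand side or depends on a non-nullable symbol.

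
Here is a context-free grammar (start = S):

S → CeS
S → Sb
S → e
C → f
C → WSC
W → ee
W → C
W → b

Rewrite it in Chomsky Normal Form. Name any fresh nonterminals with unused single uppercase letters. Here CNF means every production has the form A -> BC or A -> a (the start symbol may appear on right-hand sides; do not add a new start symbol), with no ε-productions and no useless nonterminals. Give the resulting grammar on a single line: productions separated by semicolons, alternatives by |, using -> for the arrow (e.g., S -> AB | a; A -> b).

S -> e | CE | SB; A -> e; B -> b; C -> f | WD; D -> SC; E -> AS; F -> SC; W -> b | f | AA | WF

No ε-productions.
After unit-elimination: S -> e | Sb | CeS; C -> f | WSC; W -> b | f | ee | WSC.
TERM: introduce B -> b, A -> e and substitute in every rule of length ≥2.
BIN: C -> WSC becomes C -> WD, D -> SC; S -> CAS becomes S -> CE, E -> AS; W -> WSC becomes W -> WF, F -> SC.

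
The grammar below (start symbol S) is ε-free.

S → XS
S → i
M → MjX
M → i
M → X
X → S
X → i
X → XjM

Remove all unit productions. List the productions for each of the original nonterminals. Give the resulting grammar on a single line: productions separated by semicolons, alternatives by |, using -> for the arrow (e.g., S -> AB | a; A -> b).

S -> i | XS; M -> i | XS | MjX | XjM; X -> i | XS | XjM

Unit productions: M->X, X->S.
Unit pairs (A ⇒* B via units): (M,S), (M,X), (X,S).
S: inherits non-unit rules of {S} → XS | i.
M: inherits non-unit rules of {M, S, X} → MjX | XS | XjM | i.
X: inherits non-unit rules of {S, X} → XS | XjM | i.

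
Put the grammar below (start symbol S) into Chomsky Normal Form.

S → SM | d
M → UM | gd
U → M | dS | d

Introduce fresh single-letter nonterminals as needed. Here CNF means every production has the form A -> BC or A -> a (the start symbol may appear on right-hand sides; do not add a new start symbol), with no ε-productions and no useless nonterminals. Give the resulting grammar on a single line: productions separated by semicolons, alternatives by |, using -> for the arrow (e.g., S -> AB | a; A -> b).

S -> d | SM; A -> g; B -> d; M -> AB | UM; U -> d | AB | BS | UM

No ε-productions.
After unit-elimination: S -> d | SM; M -> UM | gd; U -> d | UM | dS | gd.
TERM: introduce B -> d, A -> g and substitute in every rule of length ≥2.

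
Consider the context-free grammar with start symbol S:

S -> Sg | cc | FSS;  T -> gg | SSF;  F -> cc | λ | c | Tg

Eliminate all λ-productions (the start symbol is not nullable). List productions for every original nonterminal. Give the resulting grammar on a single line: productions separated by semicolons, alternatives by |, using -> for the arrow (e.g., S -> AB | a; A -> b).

Nullable set: {F}.
S -> FSS: F nullable, giving FSS | SS.
Drop F -> λ.
T -> SSF: F nullable, giving SS | SSF.
Unchanged (no nullable symbols): S -> Sg; S -> cc; F -> Tg; F -> c; F -> cc; T -> gg.

S -> SS | Sg | cc | FSS; F -> c | Tg | cc; T -> SS | gg | SSF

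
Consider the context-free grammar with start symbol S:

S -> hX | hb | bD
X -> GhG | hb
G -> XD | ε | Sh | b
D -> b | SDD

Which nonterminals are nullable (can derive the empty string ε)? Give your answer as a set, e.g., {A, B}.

Directly nullable (have an ε-rule): {G}.
Not nullable: D, S, X — each has a terminal in every rule's right-hand side or depends on a non-nullable symbol.

{G}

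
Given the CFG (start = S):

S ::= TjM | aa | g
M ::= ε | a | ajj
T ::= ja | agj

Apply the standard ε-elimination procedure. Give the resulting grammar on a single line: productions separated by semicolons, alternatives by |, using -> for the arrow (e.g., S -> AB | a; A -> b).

Nullable set: {M}.
S -> TjM: M nullable, giving Tj | TjM.
Drop M -> ε.
Unchanged (no nullable symbols): S -> aa; S -> g; M -> a; M -> ajj; T -> agj; T -> ja.

S -> g | Tj | aa | TjM; M -> a | ajj; T -> ja | agj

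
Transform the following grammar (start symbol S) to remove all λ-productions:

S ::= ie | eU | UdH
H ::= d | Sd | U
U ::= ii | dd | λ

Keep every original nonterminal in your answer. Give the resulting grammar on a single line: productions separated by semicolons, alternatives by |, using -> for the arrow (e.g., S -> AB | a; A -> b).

S -> d | e | Ud | dH | eU | ie | UdH; H -> U | d | Sd; U -> dd | ii

Nullable set: {H, U}.
S -> UdH: U, H nullable, giving Ud | UdH | d | dH.
S -> eU: U nullable, giving e | eU.
H -> U: U nullable, giving U.
Drop U -> λ.
Unchanged (no nullable symbols): S -> ie; H -> Sd; H -> d; U -> dd; U -> ii.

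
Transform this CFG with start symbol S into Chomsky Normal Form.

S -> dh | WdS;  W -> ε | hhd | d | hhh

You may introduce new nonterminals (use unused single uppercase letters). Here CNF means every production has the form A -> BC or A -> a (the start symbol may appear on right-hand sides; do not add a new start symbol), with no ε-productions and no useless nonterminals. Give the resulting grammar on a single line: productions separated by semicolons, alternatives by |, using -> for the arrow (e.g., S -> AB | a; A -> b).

Nullable: {W}; after ε-elimination: S -> dS | dh | WdS; W -> d | hhd | hhh.
No unit productions to eliminate.
TERM: introduce A -> d, B -> h and substitute in every rule of length ≥2.
BIN: S -> WAS becomes S -> WC, C -> AS; W -> BBA becomes W -> BD, D -> BA; W -> BBB becomes W -> BE, E -> BB.

S -> AB | AS | WC; A -> d; B -> h; C -> AS; D -> BA; E -> BB; W -> d | BD | BE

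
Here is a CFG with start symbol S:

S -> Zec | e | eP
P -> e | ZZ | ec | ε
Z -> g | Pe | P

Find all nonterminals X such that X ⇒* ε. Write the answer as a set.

Directly nullable (have an ε-rule): {P}.
Z is nullable via Z -> P (every symbol on the right is already known nullable).
Not nullable: S — each has a terminal in every rule's right-hand side or depends on a non-nullable symbol.

{P, Z}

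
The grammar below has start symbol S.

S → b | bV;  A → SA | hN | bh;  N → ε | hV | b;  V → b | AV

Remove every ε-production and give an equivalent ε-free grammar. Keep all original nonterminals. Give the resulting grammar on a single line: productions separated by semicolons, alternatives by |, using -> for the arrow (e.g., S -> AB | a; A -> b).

Nullable set: {N}.
A -> hN: N nullable, giving h | hN.
Drop N -> ε.
Unchanged (no nullable symbols): S -> b; S -> bV; A -> SA; A -> bh; N -> b; N -> hV; V -> AV; V -> b.

S -> b | bV; A -> h | SA | bh | hN; N -> b | hV; V -> b | AV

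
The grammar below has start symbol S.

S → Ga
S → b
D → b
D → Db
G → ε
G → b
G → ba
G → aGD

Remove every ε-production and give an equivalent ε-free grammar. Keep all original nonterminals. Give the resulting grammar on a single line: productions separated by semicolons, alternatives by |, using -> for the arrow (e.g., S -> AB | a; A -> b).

Nullable set: {G}.
S -> Ga: G nullable, giving Ga | a.
Drop G -> ε.
G -> aGD: G nullable, giving aD | aGD.
Unchanged (no nullable symbols): S -> b; D -> Db; D -> b; G -> b; G -> ba.

S -> a | b | Ga; D -> b | Db; G -> b | aD | ba | aGD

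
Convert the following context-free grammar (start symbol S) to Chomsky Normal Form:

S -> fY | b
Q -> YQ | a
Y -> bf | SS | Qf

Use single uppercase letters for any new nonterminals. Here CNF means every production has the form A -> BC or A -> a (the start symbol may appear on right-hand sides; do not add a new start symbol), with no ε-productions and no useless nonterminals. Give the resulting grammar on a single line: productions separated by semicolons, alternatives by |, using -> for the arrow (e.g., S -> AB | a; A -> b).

S -> b | AY; A -> f; B -> b; Q -> a | YQ; Y -> BA | QA | SS

No ε-productions.
No unit productions to eliminate.
TERM: introduce B -> b, A -> f and substitute in every rule of length ≥2.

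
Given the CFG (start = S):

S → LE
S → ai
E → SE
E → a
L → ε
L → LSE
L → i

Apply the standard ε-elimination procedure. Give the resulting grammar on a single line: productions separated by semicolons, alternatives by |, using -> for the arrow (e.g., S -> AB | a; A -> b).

S -> E | LE | ai; E -> a | SE; L -> i | SE | LSE

Nullable set: {L}.
S -> LE: L nullable, giving E | LE.
Drop L -> ε.
L -> LSE: L nullable, giving LSE | SE.
Unchanged (no nullable symbols): S -> ai; E -> SE; E -> a; L -> i.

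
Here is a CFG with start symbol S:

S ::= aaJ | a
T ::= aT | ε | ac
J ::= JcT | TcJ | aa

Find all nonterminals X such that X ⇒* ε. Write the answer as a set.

Directly nullable (have an ε-rule): {T}.
Not nullable: J, S — each has a terminal in every rule's right-hand side or depends on a non-nullable symbol.

{T}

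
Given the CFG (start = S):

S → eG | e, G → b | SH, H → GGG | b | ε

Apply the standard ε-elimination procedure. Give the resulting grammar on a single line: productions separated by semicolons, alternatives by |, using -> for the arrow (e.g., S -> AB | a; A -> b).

Nullable set: {H}.
G -> SH: H nullable, giving S | SH.
Drop H -> ε.
Unchanged (no nullable symbols): S -> e; S -> eG; G -> b; H -> GGG; H -> b.

S -> e | eG; G -> S | b | SH; H -> b | GGG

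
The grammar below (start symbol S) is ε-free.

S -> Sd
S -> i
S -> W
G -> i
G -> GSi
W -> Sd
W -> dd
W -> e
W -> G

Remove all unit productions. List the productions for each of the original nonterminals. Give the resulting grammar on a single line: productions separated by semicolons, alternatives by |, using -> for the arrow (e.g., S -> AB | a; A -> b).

S -> e | i | Sd | dd | GSi; G -> i | GSi; W -> e | i | Sd | dd | GSi

Unit productions: S->W, W->G.
Unit pairs (A ⇒* B via units): (S,G), (S,W), (W,G).
S: inherits non-unit rules of {G, S, W} → GSi | Sd | dd | e | i.
G: inherits non-unit rules of {G} → GSi | i.
W: inherits non-unit rules of {G, W} → GSi | Sd | dd | e | i.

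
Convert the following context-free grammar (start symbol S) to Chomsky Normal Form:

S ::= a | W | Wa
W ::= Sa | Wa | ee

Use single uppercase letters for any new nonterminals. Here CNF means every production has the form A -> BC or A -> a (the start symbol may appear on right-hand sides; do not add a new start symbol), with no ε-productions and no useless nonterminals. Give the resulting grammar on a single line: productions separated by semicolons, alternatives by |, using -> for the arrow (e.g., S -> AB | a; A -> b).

No ε-productions.
After unit-elimination: S -> a | Sa | Wa | ee; W -> Sa | Wa | ee.
TERM: introduce A -> a, B -> e and substitute in every rule of length ≥2.

S -> a | BB | SA | WA; A -> a; B -> e; W -> BB | SA | WA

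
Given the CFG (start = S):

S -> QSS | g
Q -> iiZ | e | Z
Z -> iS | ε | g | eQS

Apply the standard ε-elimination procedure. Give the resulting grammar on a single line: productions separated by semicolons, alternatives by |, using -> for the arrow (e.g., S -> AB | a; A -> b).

Nullable set: {Q, Z}.
S -> QSS: Q nullable, giving QSS | SS.
Q -> Z: Z nullable, giving Z.
Q -> iiZ: Z nullable, giving ii | iiZ.
Drop Z -> ε.
Z -> eQS: Q nullable, giving eQS | eS.
Unchanged (no nullable symbols): S -> g; Q -> e; Z -> g; Z -> iS.

S -> g | SS | QSS; Q -> Z | e | ii | iiZ; Z -> g | eS | iS | eQS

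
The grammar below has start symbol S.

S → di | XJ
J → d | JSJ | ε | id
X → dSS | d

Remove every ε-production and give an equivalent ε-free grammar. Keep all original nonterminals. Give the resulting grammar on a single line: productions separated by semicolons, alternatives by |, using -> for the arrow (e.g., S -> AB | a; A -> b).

Nullable set: {J}.
S -> XJ: J nullable, giving X | XJ.
Drop J -> ε.
J -> JSJ: J, J nullable, giving JS | JSJ | S | SJ.
Unchanged (no nullable symbols): S -> di; J -> d; J -> id; X -> d; X -> dSS.

S -> X | XJ | di; J -> S | d | JS | SJ | id | JSJ; X -> d | dSS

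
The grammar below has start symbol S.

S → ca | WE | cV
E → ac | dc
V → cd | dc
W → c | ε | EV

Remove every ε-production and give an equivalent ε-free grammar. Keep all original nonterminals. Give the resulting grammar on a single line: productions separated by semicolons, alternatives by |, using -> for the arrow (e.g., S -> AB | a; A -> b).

Nullable set: {W}.
S -> WE: W nullable, giving E | WE.
Drop W -> ε.
Unchanged (no nullable symbols): S -> cV; S -> ca; E -> ac; E -> dc; V -> cd; V -> dc; W -> EV; W -> c.

S -> E | WE | cV | ca; E -> ac | dc; V -> cd | dc; W -> c | EV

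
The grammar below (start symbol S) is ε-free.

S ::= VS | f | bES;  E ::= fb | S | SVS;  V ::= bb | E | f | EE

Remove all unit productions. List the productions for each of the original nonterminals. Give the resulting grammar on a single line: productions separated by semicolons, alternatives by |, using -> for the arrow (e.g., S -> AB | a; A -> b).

Unit productions: E->S, V->E.
Unit pairs (A ⇒* B via units): (E,S), (V,E), (V,S).
S: inherits non-unit rules of {S} → VS | bES | f.
E: inherits non-unit rules of {E, S} → SVS | VS | bES | f | fb.
V: inherits non-unit rules of {E, S, V} → EE | SVS | VS | bES | bb | f | fb.

S -> f | VS | bES; E -> f | VS | fb | SVS | bES; V -> f | EE | VS | bb | fb | SVS | bES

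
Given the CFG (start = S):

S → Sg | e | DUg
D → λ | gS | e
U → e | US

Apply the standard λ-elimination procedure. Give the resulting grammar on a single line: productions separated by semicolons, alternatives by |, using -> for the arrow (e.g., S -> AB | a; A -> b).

Nullable set: {D}.
S -> DUg: D nullable, giving DUg | Ug.
Drop D -> λ.
Unchanged (no nullable symbols): S -> Sg; S -> e; D -> e; D -> gS; U -> US; U -> e.

S -> e | Sg | Ug | DUg; D -> e | gS; U -> e | US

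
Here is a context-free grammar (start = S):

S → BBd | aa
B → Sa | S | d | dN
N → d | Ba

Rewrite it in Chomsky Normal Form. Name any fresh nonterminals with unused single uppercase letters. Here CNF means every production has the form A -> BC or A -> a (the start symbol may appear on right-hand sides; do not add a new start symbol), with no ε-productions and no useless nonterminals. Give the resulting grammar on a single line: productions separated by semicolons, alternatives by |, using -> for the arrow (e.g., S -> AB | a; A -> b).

S -> BE | CC; A -> d; B -> d | AN | BD | CC | SC; C -> a; D -> BA; E -> BA; N -> d | BC

No ε-productions.
After unit-elimination: S -> aa | BBd; B -> d | Sa | aa | dN | BBd; N -> d | Ba.
TERM: introduce C -> a, A -> d and substitute in every rule of length ≥2.
BIN: B -> BBA becomes B -> BD, D -> BA; S -> BBA becomes S -> BE, E -> BA.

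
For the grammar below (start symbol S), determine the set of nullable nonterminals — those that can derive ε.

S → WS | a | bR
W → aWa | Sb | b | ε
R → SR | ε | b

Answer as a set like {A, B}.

Directly nullable (have an ε-rule): {R, W}.
Not nullable: S — each has a terminal in every rule's right-hand side or depends on a non-nullable symbol.

{R, W}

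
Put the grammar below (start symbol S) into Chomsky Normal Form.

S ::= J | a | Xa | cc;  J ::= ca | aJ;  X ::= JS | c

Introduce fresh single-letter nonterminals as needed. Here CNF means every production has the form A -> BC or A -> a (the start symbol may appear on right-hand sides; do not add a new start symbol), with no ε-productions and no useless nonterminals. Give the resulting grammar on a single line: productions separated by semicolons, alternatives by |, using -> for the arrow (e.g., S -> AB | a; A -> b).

S -> a | AJ | BA | BB | XA; A -> a; B -> c; J -> AJ | BA; X -> c | JS

No ε-productions.
After unit-elimination: S -> a | Xa | aJ | ca | cc; J -> aJ | ca; X -> c | JS.
TERM: introduce A -> a, B -> c and substitute in every rule of length ≥2.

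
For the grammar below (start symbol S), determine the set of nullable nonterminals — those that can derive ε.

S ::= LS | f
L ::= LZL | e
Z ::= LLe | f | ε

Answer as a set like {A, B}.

{Z}

Directly nullable (have an ε-rule): {Z}.
Not nullable: L, S — each has a terminal in every rule's right-hand side or depends on a non-nullable symbol.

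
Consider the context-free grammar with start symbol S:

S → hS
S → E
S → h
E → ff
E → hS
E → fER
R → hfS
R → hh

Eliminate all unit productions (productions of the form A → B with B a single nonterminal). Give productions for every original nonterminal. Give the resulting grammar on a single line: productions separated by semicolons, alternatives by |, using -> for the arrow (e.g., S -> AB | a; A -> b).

S -> h | ff | hS | fER; E -> ff | hS | fER; R -> hh | hfS

Unit productions: S->E.
Unit pairs (A ⇒* B via units): (S,E).
S: inherits non-unit rules of {E, S} → fER | ff | h | hS.
E: inherits non-unit rules of {E} → fER | ff | hS.
R: inherits non-unit rules of {R} → hfS | hh.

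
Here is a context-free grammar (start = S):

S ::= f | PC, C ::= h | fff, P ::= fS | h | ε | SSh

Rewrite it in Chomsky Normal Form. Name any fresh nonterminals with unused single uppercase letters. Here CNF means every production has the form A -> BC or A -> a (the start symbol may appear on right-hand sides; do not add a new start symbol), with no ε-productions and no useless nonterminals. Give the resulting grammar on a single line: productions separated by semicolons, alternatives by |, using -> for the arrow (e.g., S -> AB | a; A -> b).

Nullable: {P}; after ε-elimination: S -> C | f | PC; C -> h | fff; P -> h | fS | SSh.
After unit-elimination: S -> f | h | PC | fff; C -> h | fff; P -> h | fS | SSh.
TERM: introduce A -> f, B -> h and substitute in every rule of length ≥2.
BIN: C -> AAA becomes C -> AD, D -> AA; P -> SSB becomes P -> SE, E -> SB; S -> AAA becomes S -> AF, F -> AA.

S -> f | h | AF | PC; A -> f; B -> h; C -> h | AD; D -> AA; E -> SB; F -> AA; P -> h | AS | SE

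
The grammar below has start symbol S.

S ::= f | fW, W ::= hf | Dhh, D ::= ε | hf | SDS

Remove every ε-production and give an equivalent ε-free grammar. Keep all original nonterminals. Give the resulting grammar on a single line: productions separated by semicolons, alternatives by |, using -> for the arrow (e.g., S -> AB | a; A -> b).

Nullable set: {D}.
Drop D -> ε.
D -> SDS: D nullable, giving SDS | SS.
W -> Dhh: D nullable, giving Dhh | hh.
Unchanged (no nullable symbols): S -> f; S -> fW; D -> hf; W -> hf.

S -> f | fW; D -> SS | hf | SDS; W -> hf | hh | Dhh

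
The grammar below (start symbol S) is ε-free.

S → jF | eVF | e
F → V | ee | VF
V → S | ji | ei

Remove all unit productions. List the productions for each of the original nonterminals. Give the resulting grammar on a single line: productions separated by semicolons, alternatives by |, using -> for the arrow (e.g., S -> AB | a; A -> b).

S -> e | jF | eVF; F -> e | VF | ee | ei | jF | ji | eVF; V -> e | ei | jF | ji | eVF

Unit productions: F->V, V->S.
Unit pairs (A ⇒* B via units): (F,S), (F,V), (V,S).
S: inherits non-unit rules of {S} → e | eVF | jF.
F: inherits non-unit rules of {F, S, V} → VF | e | eVF | ee | ei | jF | ji.
V: inherits non-unit rules of {S, V} → e | eVF | ei | jF | ji.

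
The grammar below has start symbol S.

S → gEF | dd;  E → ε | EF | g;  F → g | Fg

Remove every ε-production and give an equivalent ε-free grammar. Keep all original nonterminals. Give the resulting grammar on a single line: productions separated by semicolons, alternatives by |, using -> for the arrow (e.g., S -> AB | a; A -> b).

S -> dd | gF | gEF; E -> F | g | EF; F -> g | Fg

Nullable set: {E}.
S -> gEF: E nullable, giving gEF | gF.
Drop E -> ε.
E -> EF: E nullable, giving EF | F.
Unchanged (no nullable symbols): S -> dd; E -> g; F -> Fg; F -> g.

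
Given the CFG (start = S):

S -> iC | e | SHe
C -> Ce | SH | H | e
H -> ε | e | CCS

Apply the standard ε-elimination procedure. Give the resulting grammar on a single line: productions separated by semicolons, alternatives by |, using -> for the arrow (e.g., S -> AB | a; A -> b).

S -> e | i | Se | iC | SHe; C -> H | S | e | Ce | SH; H -> S | e | CS | CCS

Nullable set: {C, H}.
S -> SHe: H nullable, giving SHe | Se.
S -> iC: C nullable, giving i | iC.
C -> Ce: C nullable, giving Ce | e.
C -> H: H nullable, giving H.
C -> SH: H nullable, giving S | SH.
Drop H -> ε.
H -> CCS: C, C nullable, giving CCS | CS | S.
Unchanged (no nullable symbols): S -> e; C -> e; H -> e.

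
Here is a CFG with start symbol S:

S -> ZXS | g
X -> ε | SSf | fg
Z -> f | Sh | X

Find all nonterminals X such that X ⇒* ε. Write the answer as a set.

{X, Z}

Directly nullable (have an ε-rule): {X}.
Z is nullable via Z -> X (every symbol on the right is already known nullable).
Not nullable: S — each has a terminal in every rule's right-hand side or depends on a non-nullable symbol.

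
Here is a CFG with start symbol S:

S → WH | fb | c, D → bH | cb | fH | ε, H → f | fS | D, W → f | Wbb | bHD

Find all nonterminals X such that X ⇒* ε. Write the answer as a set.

{D, H}

Directly nullable (have an ε-rule): {D}.
H is nullable via H -> D (every symbol on the right is already known nullable).
Not nullable: S, W — each has a terminal in every rule's right-hand side or depends on a non-nullable symbol.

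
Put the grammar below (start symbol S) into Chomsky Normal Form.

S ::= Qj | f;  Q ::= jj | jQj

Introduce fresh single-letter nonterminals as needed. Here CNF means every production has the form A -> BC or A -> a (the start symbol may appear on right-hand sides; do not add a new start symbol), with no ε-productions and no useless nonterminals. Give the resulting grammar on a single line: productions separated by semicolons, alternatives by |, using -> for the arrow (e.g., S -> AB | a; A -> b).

S -> f | QA; A -> j; B -> QA; Q -> AA | AB

No ε-productions.
No unit productions to eliminate.
TERM: introduce A -> j and substitute in every rule of length ≥2.
BIN: Q -> AQA becomes Q -> AB, B -> QA.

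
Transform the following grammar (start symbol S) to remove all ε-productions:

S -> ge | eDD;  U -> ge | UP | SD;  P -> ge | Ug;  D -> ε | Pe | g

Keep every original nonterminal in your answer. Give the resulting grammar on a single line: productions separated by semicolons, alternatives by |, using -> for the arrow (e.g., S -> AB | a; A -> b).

S -> e | eD | ge | eDD; D -> g | Pe; P -> Ug | ge; U -> S | SD | UP | ge

Nullable set: {D}.
S -> eDD: D, D nullable, giving e | eD | eDD.
Drop D -> ε.
U -> SD: D nullable, giving S | SD.
Unchanged (no nullable symbols): S -> ge; D -> Pe; D -> g; P -> Ug; P -> ge; U -> UP; U -> ge.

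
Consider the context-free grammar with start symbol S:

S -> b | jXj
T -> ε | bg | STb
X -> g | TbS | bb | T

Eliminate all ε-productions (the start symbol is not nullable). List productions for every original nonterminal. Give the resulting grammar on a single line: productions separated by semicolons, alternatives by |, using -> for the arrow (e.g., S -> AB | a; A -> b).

Nullable set: {T, X}.
S -> jXj: X nullable, giving jXj | jj.
Drop T -> ε.
T -> STb: T nullable, giving STb | Sb.
X -> T: T nullable, giving T.
X -> TbS: T nullable, giving TbS | bS.
Unchanged (no nullable symbols): S -> b; T -> bg; X -> bb; X -> g.

S -> b | jj | jXj; T -> Sb | bg | STb; X -> T | g | bS | bb | TbS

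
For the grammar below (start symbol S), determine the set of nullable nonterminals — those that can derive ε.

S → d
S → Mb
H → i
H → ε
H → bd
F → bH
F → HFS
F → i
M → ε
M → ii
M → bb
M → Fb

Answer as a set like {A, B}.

{H, M}

Directly nullable (have an ε-rule): {H, M}.
Not nullable: F, S — each has a terminal in every rule's right-hand side or depends on a non-nullable symbol.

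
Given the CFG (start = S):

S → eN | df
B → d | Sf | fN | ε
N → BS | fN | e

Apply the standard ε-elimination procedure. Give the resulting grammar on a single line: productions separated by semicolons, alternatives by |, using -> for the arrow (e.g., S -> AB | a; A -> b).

S -> df | eN; B -> d | Sf | fN; N -> S | e | BS | fN

Nullable set: {B}.
Drop B -> ε.
N -> BS: B nullable, giving BS | S.
Unchanged (no nullable symbols): S -> df; S -> eN; B -> Sf; B -> d; B -> fN; N -> e; N -> fN.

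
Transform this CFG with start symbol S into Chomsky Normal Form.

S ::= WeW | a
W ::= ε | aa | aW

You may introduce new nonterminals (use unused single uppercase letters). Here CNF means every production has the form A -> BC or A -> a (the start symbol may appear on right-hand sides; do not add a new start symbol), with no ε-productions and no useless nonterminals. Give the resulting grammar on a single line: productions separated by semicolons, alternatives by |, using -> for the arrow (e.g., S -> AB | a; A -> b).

Nullable: {W}; after ε-elimination: S -> a | e | We | eW | WeW; W -> a | aW | aa.
No unit productions to eliminate.
TERM: introduce B -> a, A -> e and substitute in every rule of length ≥2.
BIN: S -> WAW becomes S -> WC, C -> AW.

S -> a | e | AW | WA | WC; A -> e; B -> a; C -> AW; W -> a | BB | BW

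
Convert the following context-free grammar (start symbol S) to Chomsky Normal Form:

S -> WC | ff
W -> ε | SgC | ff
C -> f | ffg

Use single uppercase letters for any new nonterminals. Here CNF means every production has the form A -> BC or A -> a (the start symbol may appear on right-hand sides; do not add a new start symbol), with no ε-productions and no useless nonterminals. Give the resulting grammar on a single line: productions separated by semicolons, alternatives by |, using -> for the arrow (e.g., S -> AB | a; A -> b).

S -> f | AA | AE | WC; A -> f; B -> g; C -> f | AD; D -> AB; E -> AB; F -> BC; W -> AA | SF

Nullable: {W}; after ε-elimination: S -> C | WC | ff; C -> f | ffg; W -> ff | SgC.
After unit-elimination: S -> f | WC | ff | ffg; C -> f | ffg; W -> ff | SgC.
TERM: introduce A -> f, B -> g and substitute in every rule of length ≥2.
BIN: C -> AAB becomes C -> AD, D -> AB; S -> AAB becomes S -> AE, E -> AB; W -> SBC becomes W -> SF, F -> BC.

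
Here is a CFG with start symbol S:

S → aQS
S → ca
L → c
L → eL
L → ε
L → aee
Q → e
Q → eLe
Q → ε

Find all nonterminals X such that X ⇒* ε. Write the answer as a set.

{L, Q}

Directly nullable (have an ε-rule): {L, Q}.
Not nullable: S — each has a terminal in every rule's right-hand side or depends on a non-nullable symbol.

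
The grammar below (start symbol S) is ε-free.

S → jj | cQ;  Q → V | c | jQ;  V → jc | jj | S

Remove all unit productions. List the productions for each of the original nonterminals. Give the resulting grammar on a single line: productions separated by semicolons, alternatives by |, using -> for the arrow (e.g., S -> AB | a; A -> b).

Unit productions: Q->V, V->S.
Unit pairs (A ⇒* B via units): (Q,S), (Q,V), (V,S).
S: inherits non-unit rules of {S} → cQ | jj.
Q: inherits non-unit rules of {Q, S, V} → c | cQ | jQ | jc | jj.
V: inherits non-unit rules of {S, V} → cQ | jc | jj.

S -> cQ | jj; Q -> c | cQ | jQ | jc | jj; V -> cQ | jc | jj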